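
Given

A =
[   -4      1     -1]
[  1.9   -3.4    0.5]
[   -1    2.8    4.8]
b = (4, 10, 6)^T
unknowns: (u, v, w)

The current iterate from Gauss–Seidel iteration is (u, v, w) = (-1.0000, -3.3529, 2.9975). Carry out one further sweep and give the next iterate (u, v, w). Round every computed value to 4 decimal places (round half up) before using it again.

One sweep:
  u = (4 - (1)·-3.3529 - (-1)·2.9975) / (-4) = -2.5876
  v = (10 - (1.9)·-2.5876 - (0.5)·2.9975) / (-3.4) = -3.9464
  w = (6 - (-1)·-2.5876 - (2.8)·-3.9464) / (4.8) = 3.0130

(-2.5876, -3.9464, 3.0130)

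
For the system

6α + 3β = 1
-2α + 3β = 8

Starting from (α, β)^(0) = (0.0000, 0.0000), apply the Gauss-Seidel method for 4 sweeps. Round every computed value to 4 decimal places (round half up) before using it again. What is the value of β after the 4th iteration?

2.0576

Iteration 1:
  α = (1 - (3)·0.0000) / (6) = 0.1667
  β = (8 - (-2)·0.1667) / (3) = 2.7778
Iteration 2:
  α = (1 - (3)·2.7778) / (6) = -1.2222
  β = (8 - (-2)·-1.2222) / (3) = 1.8519
Iteration 3:
  α = (1 - (3)·1.8519) / (6) = -0.7593
  β = (8 - (-2)·-0.7593) / (3) = 2.1605
Iteration 4:
  α = (1 - (3)·2.1605) / (6) = -0.9136
  β = (8 - (-2)·-0.9136) / (3) = 2.0576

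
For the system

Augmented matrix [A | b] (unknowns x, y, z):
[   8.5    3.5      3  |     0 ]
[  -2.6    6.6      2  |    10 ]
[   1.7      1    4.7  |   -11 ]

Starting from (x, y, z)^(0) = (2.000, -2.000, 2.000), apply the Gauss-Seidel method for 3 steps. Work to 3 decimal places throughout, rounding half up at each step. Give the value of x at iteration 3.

Iteration 1:
  x = (0 - (3.5)·-2.000 - (3)·2.000) / (8.5) = 0.118
  y = (10 - (-2.6)·0.118 - (2)·2.000) / (6.6) = 0.956
  z = (-11 - (1.7)·0.118 - (1)·0.956) / (4.7) = -2.587
Iteration 2:
  x = (0 - (3.5)·0.956 - (3)·-2.587) / (8.5) = 0.519
  y = (10 - (-2.6)·0.519 - (2)·-2.587) / (6.6) = 2.504
  z = (-11 - (1.7)·0.519 - (1)·2.504) / (4.7) = -3.061
Iteration 3:
  x = (0 - (3.5)·2.504 - (3)·-3.061) / (8.5) = 0.049
  y = (10 - (-2.6)·0.049 - (2)·-3.061) / (6.6) = 2.462
  z = (-11 - (1.7)·0.049 - (1)·2.462) / (4.7) = -2.882

0.049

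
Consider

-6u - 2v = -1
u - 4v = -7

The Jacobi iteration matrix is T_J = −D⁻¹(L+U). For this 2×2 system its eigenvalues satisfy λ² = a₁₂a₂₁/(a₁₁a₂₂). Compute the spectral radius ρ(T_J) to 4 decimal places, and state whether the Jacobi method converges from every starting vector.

0.2887

a₁₂a₂₁/(a₁₁a₂₂) = (-2)·(1) / ((-6)·(-4)) = -0.083333
ρ = √|-0.083333| = √0.083333 = 0.2887
ρ < 1, so Jacobi converges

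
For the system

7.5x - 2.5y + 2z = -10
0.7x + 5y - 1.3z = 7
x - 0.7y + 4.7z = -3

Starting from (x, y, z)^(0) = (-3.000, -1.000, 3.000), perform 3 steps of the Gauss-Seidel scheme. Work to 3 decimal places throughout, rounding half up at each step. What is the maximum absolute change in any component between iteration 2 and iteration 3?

0.179

Iteration 1:
  x = (-10 - (-2.5)·-1.000 - (2)·3.000) / (7.5) = -2.467
  y = (7 - (0.7)·-2.467 - (-1.3)·3.000) / (5) = 2.525
  z = (-3 - (1)·-2.467 - (-0.7)·2.525) / (4.7) = 0.263
Iteration 2:
  x = (-10 - (-2.5)·2.525 - (2)·0.263) / (7.5) = -0.562
  y = (7 - (0.7)·-0.562 - (-1.3)·0.263) / (5) = 1.547
  z = (-3 - (1)·-0.562 - (-0.7)·1.547) / (4.7) = -0.288
Iteration 3:
  x = (-10 - (-2.5)·1.547 - (2)·-0.288) / (7.5) = -0.741
  y = (7 - (0.7)·-0.741 - (-1.3)·-0.288) / (5) = 1.429
  z = (-3 - (1)·-0.741 - (-0.7)·1.429) / (4.7) = -0.268
Change: (-0.179, -0.118, 0.020) → max |·| = 0.179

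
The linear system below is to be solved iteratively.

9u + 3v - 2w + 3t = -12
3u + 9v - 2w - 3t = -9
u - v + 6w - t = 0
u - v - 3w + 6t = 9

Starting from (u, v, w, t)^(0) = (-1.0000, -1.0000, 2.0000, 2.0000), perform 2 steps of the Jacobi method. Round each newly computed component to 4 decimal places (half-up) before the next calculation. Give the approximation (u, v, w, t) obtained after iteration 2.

Iteration 1:
  u = (-12 - (3)·-1.0000 - (-2)·2.0000 - (3)·2.0000) / (9) = -1.2222
  v = (-9 - (3)·-1.0000 - (-2)·2.0000 - (-3)·2.0000) / (9) = 0.4444
  w = (0 - (1)·-1.0000 - (-1)·-1.0000 - (-1)·2.0000) / (6) = 0.3333
  t = (9 - (1)·-1.0000 - (-1)·-1.0000 - (-3)·2.0000) / (6) = 2.5000
Iteration 2:
  u = (-12 - (3)·0.4444 - (-2)·0.3333 - (3)·2.5000) / (9) = -2.2407
  v = (-9 - (3)·-1.2222 - (-2)·0.3333 - (-3)·2.5000) / (9) = 0.3148
  w = (0 - (1)·-1.2222 - (-1)·0.4444 - (-1)·2.5000) / (6) = 0.6944
  t = (9 - (1)·-1.2222 - (-1)·0.4444 - (-3)·0.3333) / (6) = 1.9444

(-2.2407, 0.3148, 0.6944, 1.9444)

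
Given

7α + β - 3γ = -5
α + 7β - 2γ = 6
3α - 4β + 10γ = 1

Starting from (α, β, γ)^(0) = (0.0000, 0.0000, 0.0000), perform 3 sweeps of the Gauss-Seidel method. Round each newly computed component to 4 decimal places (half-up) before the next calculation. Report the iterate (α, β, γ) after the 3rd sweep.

Iteration 1:
  α = (-5 - (1)·0.0000 - (-3)·0.0000) / (7) = -0.7143
  β = (6 - (1)·-0.7143 - (-2)·0.0000) / (7) = 0.9592
  γ = (1 - (3)·-0.7143 - (-4)·0.9592) / (10) = 0.6980
Iteration 2:
  α = (-5 - (1)·0.9592 - (-3)·0.6980) / (7) = -0.5522
  β = (6 - (1)·-0.5522 - (-2)·0.6980) / (7) = 1.1355
  γ = (1 - (3)·-0.5522 - (-4)·1.1355) / (10) = 0.7199
Iteration 3:
  α = (-5 - (1)·1.1355 - (-3)·0.7199) / (7) = -0.5680
  β = (6 - (1)·-0.5680 - (-2)·0.7199) / (7) = 1.1440
  γ = (1 - (3)·-0.5680 - (-4)·1.1440) / (10) = 0.7280

(-0.5680, 1.1440, 0.7280)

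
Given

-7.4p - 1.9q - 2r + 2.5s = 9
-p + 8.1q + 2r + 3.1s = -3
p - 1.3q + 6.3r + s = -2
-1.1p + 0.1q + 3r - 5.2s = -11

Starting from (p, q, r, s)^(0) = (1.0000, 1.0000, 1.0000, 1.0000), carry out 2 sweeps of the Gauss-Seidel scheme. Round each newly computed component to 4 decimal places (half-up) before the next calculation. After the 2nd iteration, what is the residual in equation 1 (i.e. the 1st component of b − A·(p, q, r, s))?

0.7095

Iteration 1:
  p = (9 - (-1.9)·1.0000 - (-2)·1.0000 - (2.5)·1.0000) / (-7.4) = -1.4054
  q = (-3 - (-1)·-1.4054 - (2)·1.0000 - (3.1)·1.0000) / (8.1) = -1.1735
  r = (-2 - (1)·-1.4054 - (-1.3)·-1.1735 - (1)·1.0000) / (6.3) = -0.4953
  s = (-11 - (-1.1)·-1.4054 - (0.1)·-1.1735 - (3)·-0.4953) / (-5.2) = 2.1044
Iteration 2:
  p = (9 - (-1.9)·-1.1735 - (-2)·-0.4953 - (2.5)·2.1044) / (-7.4) = -0.0701
  q = (-3 - (-1)·-0.0701 - (2)·-0.4953 - (3.1)·2.1044) / (8.1) = -1.0621
  r = (-2 - (1)·-0.0701 - (-1.3)·-1.0621 - (1)·2.1044) / (6.3) = -0.8595
  s = (-11 - (-1.1)·-0.0701 - (0.1)·-1.0621 - (3)·-0.8595) / (-5.2) = 1.6139
Residual b − A·x = (0.7095, 2.2488, 0.4903, -0.0001)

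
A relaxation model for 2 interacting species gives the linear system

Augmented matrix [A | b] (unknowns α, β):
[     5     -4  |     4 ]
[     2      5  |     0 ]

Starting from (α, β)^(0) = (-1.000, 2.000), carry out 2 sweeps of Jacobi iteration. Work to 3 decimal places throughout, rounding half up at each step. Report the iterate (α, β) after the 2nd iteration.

Iteration 1:
  α = (4 - (-4)·2.000) / (5) = 2.400
  β = (0 - (2)·-1.000) / (5) = 0.400
Iteration 2:
  α = (4 - (-4)·0.400) / (5) = 1.120
  β = (0 - (2)·2.400) / (5) = -0.960

(1.120, -0.960)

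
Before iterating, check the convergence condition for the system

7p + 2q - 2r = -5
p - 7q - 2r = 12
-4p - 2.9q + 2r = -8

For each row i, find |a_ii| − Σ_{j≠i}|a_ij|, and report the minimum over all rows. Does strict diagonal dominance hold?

row 1: |7| − (2+2) = 3
row 2: |-7| − (1+2) = 4
row 3: |2| − (4+2.9) = -4.9
minimum over rows = -4.9 → not strictly diagonally dominant

-4.9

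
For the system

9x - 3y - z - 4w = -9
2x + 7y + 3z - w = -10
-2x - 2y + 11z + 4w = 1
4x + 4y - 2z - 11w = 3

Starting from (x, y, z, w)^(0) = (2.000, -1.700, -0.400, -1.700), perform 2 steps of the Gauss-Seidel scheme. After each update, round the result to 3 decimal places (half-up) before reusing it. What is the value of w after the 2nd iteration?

Iteration 1:
  x = (-9 - (-3)·-1.700 - (-1)·-0.400 - (-4)·-1.700) / (9) = -2.367
  y = (-10 - (2)·-2.367 - (3)·-0.400 - (-1)·-1.700) / (7) = -0.824
  z = (1 - (-2)·-2.367 - (-2)·-0.824 - (4)·-1.700) / (11) = 0.129
  w = (3 - (4)·-2.367 - (4)·-0.824 - (-2)·0.129) / (-11) = -1.457
Iteration 2:
  x = (-9 - (-3)·-0.824 - (-1)·0.129 - (-4)·-1.457) / (9) = -1.908
  y = (-10 - (2)·-1.908 - (3)·0.129 - (-1)·-1.457) / (7) = -1.147
  z = (1 - (-2)·-1.908 - (-2)·-1.147 - (4)·-1.457) / (11) = 0.065
  w = (3 - (4)·-1.908 - (4)·-1.147 - (-2)·0.065) / (-11) = -1.395

-1.395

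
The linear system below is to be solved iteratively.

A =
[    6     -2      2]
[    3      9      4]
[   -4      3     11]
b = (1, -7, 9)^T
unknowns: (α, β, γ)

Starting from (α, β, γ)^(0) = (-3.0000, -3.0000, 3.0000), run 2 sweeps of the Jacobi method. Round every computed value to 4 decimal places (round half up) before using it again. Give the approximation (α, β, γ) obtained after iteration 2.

Iteration 1:
  α = (1 - (-2)·-3.0000 - (2)·3.0000) / (6) = -1.8333
  β = (-7 - (3)·-3.0000 - (4)·3.0000) / (9) = -1.1111
  γ = (9 - (-4)·-3.0000 - (3)·-3.0000) / (11) = 0.5455
Iteration 2:
  α = (1 - (-2)·-1.1111 - (2)·0.5455) / (6) = -0.3855
  β = (-7 - (3)·-1.8333 - (4)·0.5455) / (9) = -0.4091
  γ = (9 - (-4)·-1.8333 - (3)·-1.1111) / (11) = 0.4546

(-0.3855, -0.4091, 0.4546)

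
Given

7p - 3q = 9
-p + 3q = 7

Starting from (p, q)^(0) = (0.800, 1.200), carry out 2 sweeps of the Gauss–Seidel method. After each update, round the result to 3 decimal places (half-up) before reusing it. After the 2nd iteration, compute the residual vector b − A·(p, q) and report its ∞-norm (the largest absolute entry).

0.742

Iteration 1:
  p = (9 - (-3)·1.200) / (7) = 1.800
  q = (7 - (-1)·1.800) / (3) = 2.933
Iteration 2:
  p = (9 - (-3)·2.933) / (7) = 2.543
  q = (7 - (-1)·2.543) / (3) = 3.181
Residual b − A·x = (0.742, 0.000); ∞-norm = 0.742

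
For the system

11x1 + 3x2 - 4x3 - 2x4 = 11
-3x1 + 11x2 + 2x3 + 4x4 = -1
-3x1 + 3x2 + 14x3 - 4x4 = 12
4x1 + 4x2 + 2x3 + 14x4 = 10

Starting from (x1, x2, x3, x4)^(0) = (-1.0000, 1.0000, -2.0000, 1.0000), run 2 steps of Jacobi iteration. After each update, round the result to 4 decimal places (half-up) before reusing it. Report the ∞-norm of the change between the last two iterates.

Iteration 1:
  x1 = (11 - (3)·1.0000 - (-4)·-2.0000 - (-2)·1.0000) / (11) = 0.1818
  x2 = (-1 - (-3)·-1.0000 - (2)·-2.0000 - (4)·1.0000) / (11) = -0.3636
  x3 = (12 - (-3)·-1.0000 - (3)·1.0000 - (-4)·1.0000) / (14) = 0.7143
  x4 = (10 - (4)·-1.0000 - (4)·1.0000 - (2)·-2.0000) / (14) = 1.0000
Iteration 2:
  x1 = (11 - (3)·-0.3636 - (-4)·0.7143 - (-2)·1.0000) / (11) = 1.5407
  x2 = (-1 - (-3)·0.1818 - (2)·0.7143 - (4)·1.0000) / (11) = -0.5348
  x3 = (12 - (-3)·0.1818 - (3)·-0.3636 - (-4)·1.0000) / (14) = 1.2597
  x4 = (10 - (4)·0.1818 - (4)·-0.3636 - (2)·0.7143) / (14) = 0.6642
Change: (1.3589, -0.1712, 0.5454, -0.3358) → max |·| = 1.3589

1.3589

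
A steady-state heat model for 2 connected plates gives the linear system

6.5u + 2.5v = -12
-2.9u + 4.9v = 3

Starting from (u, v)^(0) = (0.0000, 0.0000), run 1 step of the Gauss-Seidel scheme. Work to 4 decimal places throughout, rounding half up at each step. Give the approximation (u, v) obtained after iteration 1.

Iteration 1:
  u = (-12 - (2.5)·0.0000) / (6.5) = -1.8462
  v = (3 - (-2.9)·-1.8462) / (4.9) = -0.4804

(-1.8462, -0.4804)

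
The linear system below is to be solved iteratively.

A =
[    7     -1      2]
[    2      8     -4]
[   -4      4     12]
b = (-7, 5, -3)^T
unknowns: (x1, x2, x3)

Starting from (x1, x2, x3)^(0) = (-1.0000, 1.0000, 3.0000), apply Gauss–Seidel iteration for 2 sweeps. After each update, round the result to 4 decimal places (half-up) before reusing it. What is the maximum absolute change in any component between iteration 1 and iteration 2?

2.7256

Iteration 1:
  x1 = (-7 - (-1)·1.0000 - (2)·3.0000) / (7) = -1.7143
  x2 = (5 - (2)·-1.7143 - (-4)·3.0000) / (8) = 2.5536
  x3 = (-3 - (-4)·-1.7143 - (4)·2.5536) / (12) = -1.6726
Iteration 2:
  x1 = (-7 - (-1)·2.5536 - (2)·-1.6726) / (7) = -0.1573
  x2 = (5 - (2)·-0.1573 - (-4)·-1.6726) / (8) = -0.1720
  x3 = (-3 - (-4)·-0.1573 - (4)·-0.1720) / (12) = -0.2451
Change: (1.5570, -2.7256, 1.4275) → max |·| = 2.7256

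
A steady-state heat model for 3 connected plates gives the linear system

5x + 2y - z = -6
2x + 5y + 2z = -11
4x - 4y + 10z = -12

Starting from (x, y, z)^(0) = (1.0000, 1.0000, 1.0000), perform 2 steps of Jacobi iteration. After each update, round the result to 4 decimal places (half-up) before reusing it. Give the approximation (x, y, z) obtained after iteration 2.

(-0.2400, -1.1600, -1.8400)

Iteration 1:
  x = (-6 - (2)·1.0000 - (-1)·1.0000) / (5) = -1.4000
  y = (-11 - (2)·1.0000 - (2)·1.0000) / (5) = -3.0000
  z = (-12 - (4)·1.0000 - (-4)·1.0000) / (10) = -1.2000
Iteration 2:
  x = (-6 - (2)·-3.0000 - (-1)·-1.2000) / (5) = -0.2400
  y = (-11 - (2)·-1.4000 - (2)·-1.2000) / (5) = -1.1600
  z = (-12 - (4)·-1.4000 - (-4)·-3.0000) / (10) = -1.8400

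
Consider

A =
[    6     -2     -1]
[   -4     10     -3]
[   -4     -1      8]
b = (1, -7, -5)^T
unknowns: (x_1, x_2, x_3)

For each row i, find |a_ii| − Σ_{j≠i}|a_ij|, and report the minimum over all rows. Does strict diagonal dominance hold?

row 1: |6| − (2+1) = 3
row 2: |10| − (4+3) = 3
row 3: |8| − (4+1) = 3
minimum over rows = 3 → strictly diagonally dominant (convergence guaranteed)

3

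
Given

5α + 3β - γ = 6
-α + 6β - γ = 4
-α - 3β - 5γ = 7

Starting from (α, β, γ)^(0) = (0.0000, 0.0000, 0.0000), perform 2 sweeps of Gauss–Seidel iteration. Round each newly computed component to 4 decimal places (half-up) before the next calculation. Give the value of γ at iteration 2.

-1.6584

Iteration 1:
  α = (6 - (3)·0.0000 - (-1)·0.0000) / (5) = 1.2000
  β = (4 - (-1)·1.2000 - (-1)·0.0000) / (6) = 0.8667
  γ = (7 - (-1)·1.2000 - (-3)·0.8667) / (-5) = -2.1600
Iteration 2:
  α = (6 - (3)·0.8667 - (-1)·-2.1600) / (5) = 0.2480
  β = (4 - (-1)·0.2480 - (-1)·-2.1600) / (6) = 0.3480
  γ = (7 - (-1)·0.2480 - (-3)·0.3480) / (-5) = -1.6584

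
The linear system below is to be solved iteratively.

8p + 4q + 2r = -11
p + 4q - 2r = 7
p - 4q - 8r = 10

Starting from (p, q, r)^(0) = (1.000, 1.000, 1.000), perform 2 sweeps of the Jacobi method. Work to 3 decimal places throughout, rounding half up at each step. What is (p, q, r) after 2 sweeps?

(-1.969, 1.469, -2.516)

Iteration 1:
  p = (-11 - (4)·1.000 - (2)·1.000) / (8) = -2.125
  q = (7 - (1)·1.000 - (-2)·1.000) / (4) = 2.000
  r = (10 - (1)·1.000 - (-4)·1.000) / (-8) = -1.625
Iteration 2:
  p = (-11 - (4)·2.000 - (2)·-1.625) / (8) = -1.969
  q = (7 - (1)·-2.125 - (-2)·-1.625) / (4) = 1.469
  r = (10 - (1)·-2.125 - (-4)·2.000) / (-8) = -2.516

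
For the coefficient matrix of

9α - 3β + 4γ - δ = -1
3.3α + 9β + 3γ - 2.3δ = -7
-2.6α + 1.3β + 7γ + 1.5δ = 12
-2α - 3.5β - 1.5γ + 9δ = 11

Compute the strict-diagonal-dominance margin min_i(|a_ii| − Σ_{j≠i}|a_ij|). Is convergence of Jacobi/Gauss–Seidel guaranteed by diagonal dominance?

row 1: |9| − (3+4+1) = 1
row 2: |9| − (3.3+3+2.3) = 0.4
row 3: |7| − (2.6+1.3+1.5) = 1.6
row 4: |9| − (2+3.5+1.5) = 2
minimum over rows = 0.4 → strictly diagonally dominant (convergence guaranteed)

0.4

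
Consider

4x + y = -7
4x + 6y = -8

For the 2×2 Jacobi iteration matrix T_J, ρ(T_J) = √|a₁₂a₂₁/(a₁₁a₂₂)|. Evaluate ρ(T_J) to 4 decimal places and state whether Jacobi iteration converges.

a₁₂a₂₁/(a₁₁a₂₂) = (1)·(4) / ((4)·(6)) = 0.166667
ρ = √|0.166667| = √0.166667 = 0.4082
ρ < 1, so Jacobi converges

0.4082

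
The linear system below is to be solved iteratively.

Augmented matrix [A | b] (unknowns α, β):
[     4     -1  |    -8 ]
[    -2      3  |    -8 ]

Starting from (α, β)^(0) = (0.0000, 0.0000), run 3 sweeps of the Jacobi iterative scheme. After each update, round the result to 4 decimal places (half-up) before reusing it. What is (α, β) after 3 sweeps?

Iteration 1:
  α = (-8 - (-1)·0.0000) / (4) = -2.0000
  β = (-8 - (-2)·0.0000) / (3) = -2.6667
Iteration 2:
  α = (-8 - (-1)·-2.6667) / (4) = -2.6667
  β = (-8 - (-2)·-2.0000) / (3) = -4.0000
Iteration 3:
  α = (-8 - (-1)·-4.0000) / (4) = -3.0000
  β = (-8 - (-2)·-2.6667) / (3) = -4.4445

(-3.0000, -4.4445)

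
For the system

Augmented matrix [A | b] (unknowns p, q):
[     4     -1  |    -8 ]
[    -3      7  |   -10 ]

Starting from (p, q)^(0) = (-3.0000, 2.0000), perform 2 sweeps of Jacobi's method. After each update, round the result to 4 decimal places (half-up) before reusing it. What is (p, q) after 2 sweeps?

(-2.6786, -2.0714)

Iteration 1:
  p = (-8 - (-1)·2.0000) / (4) = -1.5000
  q = (-10 - (-3)·-3.0000) / (7) = -2.7143
Iteration 2:
  p = (-8 - (-1)·-2.7143) / (4) = -2.6786
  q = (-10 - (-3)·-1.5000) / (7) = -2.0714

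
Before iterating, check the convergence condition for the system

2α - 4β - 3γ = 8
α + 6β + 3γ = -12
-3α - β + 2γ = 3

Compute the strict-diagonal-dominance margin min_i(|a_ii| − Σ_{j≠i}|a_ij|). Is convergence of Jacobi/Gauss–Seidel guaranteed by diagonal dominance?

row 1: |2| − (4+3) = -5
row 2: |6| − (1+3) = 2
row 3: |2| − (3+1) = -2
minimum over rows = -5 → not strictly diagonally dominant

-5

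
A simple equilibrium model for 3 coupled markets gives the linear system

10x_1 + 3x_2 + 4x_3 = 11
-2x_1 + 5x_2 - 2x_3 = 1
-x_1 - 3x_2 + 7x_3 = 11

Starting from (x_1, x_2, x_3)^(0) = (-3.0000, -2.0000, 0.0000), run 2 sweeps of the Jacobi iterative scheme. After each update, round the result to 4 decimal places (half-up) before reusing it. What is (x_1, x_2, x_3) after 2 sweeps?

Iteration 1:
  x_1 = (11 - (3)·-2.0000 - (4)·0.0000) / (10) = 1.7000
  x_2 = (1 - (-2)·-3.0000 - (-2)·0.0000) / (5) = -1.0000
  x_3 = (11 - (-1)·-3.0000 - (-3)·-2.0000) / (7) = 0.2857
Iteration 2:
  x_1 = (11 - (3)·-1.0000 - (4)·0.2857) / (10) = 1.2857
  x_2 = (1 - (-2)·1.7000 - (-2)·0.2857) / (5) = 0.9943
  x_3 = (11 - (-1)·1.7000 - (-3)·-1.0000) / (7) = 1.3857

(1.2857, 0.9943, 1.3857)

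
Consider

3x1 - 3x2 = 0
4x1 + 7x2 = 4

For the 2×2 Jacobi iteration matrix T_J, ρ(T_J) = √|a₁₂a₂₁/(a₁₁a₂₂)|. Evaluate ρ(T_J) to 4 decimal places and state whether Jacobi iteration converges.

0.7559

a₁₂a₂₁/(a₁₁a₂₂) = (-3)·(4) / ((3)·(7)) = -0.571429
ρ = √|-0.571429| = √0.571429 = 0.7559
ρ < 1, so Jacobi converges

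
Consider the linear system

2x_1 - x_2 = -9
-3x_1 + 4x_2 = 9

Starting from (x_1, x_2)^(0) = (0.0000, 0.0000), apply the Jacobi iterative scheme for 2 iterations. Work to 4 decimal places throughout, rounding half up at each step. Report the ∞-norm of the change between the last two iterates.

3.3750

Iteration 1:
  x_1 = (-9 - (-1)·0.0000) / (2) = -4.5000
  x_2 = (9 - (-3)·0.0000) / (4) = 2.2500
Iteration 2:
  x_1 = (-9 - (-1)·2.2500) / (2) = -3.3750
  x_2 = (9 - (-3)·-4.5000) / (4) = -1.1250
Change: (1.1250, -3.3750) → max |·| = 3.3750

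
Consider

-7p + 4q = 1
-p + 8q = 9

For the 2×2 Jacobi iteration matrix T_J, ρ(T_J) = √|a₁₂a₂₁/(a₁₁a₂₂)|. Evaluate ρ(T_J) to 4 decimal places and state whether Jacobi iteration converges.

0.2673

a₁₂a₂₁/(a₁₁a₂₂) = (4)·(-1) / ((-7)·(8)) = 0.071429
ρ = √|0.071429| = √0.071429 = 0.2673
ρ < 1, so Jacobi converges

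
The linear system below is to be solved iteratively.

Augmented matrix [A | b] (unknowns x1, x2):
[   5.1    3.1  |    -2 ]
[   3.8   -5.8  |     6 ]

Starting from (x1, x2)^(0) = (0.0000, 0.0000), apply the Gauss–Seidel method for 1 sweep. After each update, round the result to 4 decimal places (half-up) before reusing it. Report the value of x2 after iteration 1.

-1.2914

Iteration 1:
  x1 = (-2 - (3.1)·0.0000) / (5.1) = -0.3922
  x2 = (6 - (3.8)·-0.3922) / (-5.8) = -1.2914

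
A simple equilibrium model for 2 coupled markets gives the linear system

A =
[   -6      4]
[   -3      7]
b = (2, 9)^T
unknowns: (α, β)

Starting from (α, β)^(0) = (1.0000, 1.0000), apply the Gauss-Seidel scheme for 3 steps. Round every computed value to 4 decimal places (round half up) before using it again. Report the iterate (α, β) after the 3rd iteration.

Iteration 1:
  α = (2 - (4)·1.0000) / (-6) = 0.3333
  β = (9 - (-3)·0.3333) / (7) = 1.4286
Iteration 2:
  α = (2 - (4)·1.4286) / (-6) = 0.6191
  β = (9 - (-3)·0.6191) / (7) = 1.5510
Iteration 3:
  α = (2 - (4)·1.5510) / (-6) = 0.7007
  β = (9 - (-3)·0.7007) / (7) = 1.5860

(0.7007, 1.5860)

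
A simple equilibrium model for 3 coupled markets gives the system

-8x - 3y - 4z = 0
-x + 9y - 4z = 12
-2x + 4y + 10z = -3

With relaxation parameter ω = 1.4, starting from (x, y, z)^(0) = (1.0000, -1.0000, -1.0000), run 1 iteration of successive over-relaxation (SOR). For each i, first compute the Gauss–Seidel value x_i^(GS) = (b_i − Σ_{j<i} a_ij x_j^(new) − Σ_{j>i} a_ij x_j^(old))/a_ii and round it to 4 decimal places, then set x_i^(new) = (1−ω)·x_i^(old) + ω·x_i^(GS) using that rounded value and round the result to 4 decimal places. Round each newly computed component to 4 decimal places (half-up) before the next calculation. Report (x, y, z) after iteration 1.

(0.8250, 1.7728, -0.7817)

Iteration 1:
  x: GS value = (0 - (-3)·-1.0000 - (-4)·-1.0000) / (-8) = 0.8750;  x ← (1−ω)·1.0000 + ω·0.8750 = 0.8250
  y: GS value = (12 - (-1)·0.8250 - (-4)·-1.0000) / (9) = 0.9806;  y ← (1−ω)·-1.0000 + ω·0.9806 = 1.7728
  z: GS value = (-3 - (-2)·0.8250 - (4)·1.7728) / (10) = -0.8441;  z ← (1−ω)·-1.0000 + ω·-0.8441 = -0.7817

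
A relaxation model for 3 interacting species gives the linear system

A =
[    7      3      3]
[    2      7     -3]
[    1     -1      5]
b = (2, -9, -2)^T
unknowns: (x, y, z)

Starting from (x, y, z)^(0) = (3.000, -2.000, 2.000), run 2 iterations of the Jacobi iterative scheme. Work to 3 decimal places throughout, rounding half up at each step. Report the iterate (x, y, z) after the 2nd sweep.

Iteration 1:
  x = (2 - (3)·-2.000 - (3)·2.000) / (7) = 0.286
  y = (-9 - (2)·3.000 - (-3)·2.000) / (7) = -1.286
  z = (-2 - (1)·3.000 - (-1)·-2.000) / (5) = -1.400
Iteration 2:
  x = (2 - (3)·-1.286 - (3)·-1.400) / (7) = 1.437
  y = (-9 - (2)·0.286 - (-3)·-1.400) / (7) = -1.967
  z = (-2 - (1)·0.286 - (-1)·-1.286) / (5) = -0.714

(1.437, -1.967, -0.714)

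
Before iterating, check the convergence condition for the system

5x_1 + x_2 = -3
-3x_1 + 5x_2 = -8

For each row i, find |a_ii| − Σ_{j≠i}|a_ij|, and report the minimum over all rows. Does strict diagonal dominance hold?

row 1: |5| − (1) = 4
row 2: |5| − (3) = 2
minimum over rows = 2 → strictly diagonally dominant (convergence guaranteed)

2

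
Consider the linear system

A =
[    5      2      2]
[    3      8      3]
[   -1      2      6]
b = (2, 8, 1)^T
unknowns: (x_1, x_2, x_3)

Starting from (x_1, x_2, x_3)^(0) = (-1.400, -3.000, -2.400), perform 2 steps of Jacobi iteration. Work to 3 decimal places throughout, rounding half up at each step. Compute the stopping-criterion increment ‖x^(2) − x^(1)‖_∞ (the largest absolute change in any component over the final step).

3.503

Iteration 1:
  x_1 = (2 - (2)·-3.000 - (2)·-2.400) / (5) = 2.560
  x_2 = (8 - (3)·-1.400 - (3)·-2.400) / (8) = 2.425
  x_3 = (1 - (-1)·-1.400 - (2)·-3.000) / (6) = 0.933
Iteration 2:
  x_1 = (2 - (2)·2.425 - (2)·0.933) / (5) = -0.943
  x_2 = (8 - (3)·2.560 - (3)·0.933) / (8) = -0.310
  x_3 = (1 - (-1)·2.560 - (2)·2.425) / (6) = -0.215
Change: (-3.503, -2.735, -1.148) → max |·| = 3.503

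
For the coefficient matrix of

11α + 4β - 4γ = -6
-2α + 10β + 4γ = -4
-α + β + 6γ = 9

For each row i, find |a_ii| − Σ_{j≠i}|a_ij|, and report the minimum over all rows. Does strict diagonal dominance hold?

row 1: |11| − (4+4) = 3
row 2: |10| − (2+4) = 4
row 3: |6| − (1+1) = 4
minimum over rows = 3 → strictly diagonally dominant (convergence guaranteed)

3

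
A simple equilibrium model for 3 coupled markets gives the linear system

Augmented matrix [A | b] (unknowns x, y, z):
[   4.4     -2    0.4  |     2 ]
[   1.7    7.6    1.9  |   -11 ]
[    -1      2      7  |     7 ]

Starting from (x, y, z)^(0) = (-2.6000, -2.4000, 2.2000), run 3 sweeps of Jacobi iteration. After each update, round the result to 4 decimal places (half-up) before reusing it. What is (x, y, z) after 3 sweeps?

(-0.3845, -1.6996, 1.4099)

Iteration 1:
  x = (2 - (-2)·-2.4000 - (0.4)·2.2000) / (4.4) = -0.8364
  y = (-11 - (1.7)·-2.6000 - (1.9)·2.2000) / (7.6) = -1.4158
  z = (7 - (-1)·-2.6000 - (2)·-2.4000) / (7) = 1.3143
Iteration 2:
  x = (2 - (-2)·-1.4158 - (0.4)·1.3143) / (4.4) = -0.3085
  y = (-11 - (1.7)·-0.8364 - (1.9)·1.3143) / (7.6) = -1.5889
  z = (7 - (-1)·-0.8364 - (2)·-1.4158) / (7) = 1.2850
Iteration 3:
  x = (2 - (-2)·-1.5889 - (0.4)·1.2850) / (4.4) = -0.3845
  y = (-11 - (1.7)·-0.3085 - (1.9)·1.2850) / (7.6) = -1.6996
  z = (7 - (-1)·-0.3085 - (2)·-1.5889) / (7) = 1.4099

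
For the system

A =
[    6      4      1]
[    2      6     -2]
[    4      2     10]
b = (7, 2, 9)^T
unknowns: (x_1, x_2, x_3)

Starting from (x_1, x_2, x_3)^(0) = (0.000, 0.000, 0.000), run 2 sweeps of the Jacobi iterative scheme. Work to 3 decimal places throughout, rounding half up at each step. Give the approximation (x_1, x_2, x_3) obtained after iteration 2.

(0.795, 0.244, 0.367)

Iteration 1:
  x_1 = (7 - (4)·0.000 - (1)·0.000) / (6) = 1.167
  x_2 = (2 - (2)·0.000 - (-2)·0.000) / (6) = 0.333
  x_3 = (9 - (4)·0.000 - (2)·0.000) / (10) = 0.900
Iteration 2:
  x_1 = (7 - (4)·0.333 - (1)·0.900) / (6) = 0.795
  x_2 = (2 - (2)·1.167 - (-2)·0.900) / (6) = 0.244
  x_3 = (9 - (4)·1.167 - (2)·0.333) / (10) = 0.367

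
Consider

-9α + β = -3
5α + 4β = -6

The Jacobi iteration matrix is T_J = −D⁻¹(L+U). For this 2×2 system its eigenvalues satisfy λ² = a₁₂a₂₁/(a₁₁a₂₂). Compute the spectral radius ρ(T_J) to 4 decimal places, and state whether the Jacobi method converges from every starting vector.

0.3727

a₁₂a₂₁/(a₁₁a₂₂) = (1)·(5) / ((-9)·(4)) = -0.138889
ρ = √|-0.138889| = √0.138889 = 0.3727
ρ < 1, so Jacobi converges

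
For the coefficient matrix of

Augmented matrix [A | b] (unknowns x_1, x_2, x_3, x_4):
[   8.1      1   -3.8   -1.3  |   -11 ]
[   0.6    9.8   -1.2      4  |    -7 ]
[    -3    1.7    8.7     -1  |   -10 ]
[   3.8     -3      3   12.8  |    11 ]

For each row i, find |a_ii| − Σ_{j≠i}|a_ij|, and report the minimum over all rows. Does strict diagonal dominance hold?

2

row 1: |8.1| − (1+3.8+1.3) = 2
row 2: |9.8| − (0.6+1.2+4) = 4
row 3: |8.7| − (3+1.7+1) = 3
row 4: |12.8| − (3.8+3+3) = 3
minimum over rows = 2 → strictly diagonally dominant (convergence guaranteed)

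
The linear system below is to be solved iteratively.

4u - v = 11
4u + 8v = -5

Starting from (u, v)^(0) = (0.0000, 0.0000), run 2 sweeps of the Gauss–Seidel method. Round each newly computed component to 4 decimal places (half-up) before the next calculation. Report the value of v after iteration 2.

-1.7500

Iteration 1:
  u = (11 - (-1)·0.0000) / (4) = 2.7500
  v = (-5 - (4)·2.7500) / (8) = -2.0000
Iteration 2:
  u = (11 - (-1)·-2.0000) / (4) = 2.2500
  v = (-5 - (4)·2.2500) / (8) = -1.7500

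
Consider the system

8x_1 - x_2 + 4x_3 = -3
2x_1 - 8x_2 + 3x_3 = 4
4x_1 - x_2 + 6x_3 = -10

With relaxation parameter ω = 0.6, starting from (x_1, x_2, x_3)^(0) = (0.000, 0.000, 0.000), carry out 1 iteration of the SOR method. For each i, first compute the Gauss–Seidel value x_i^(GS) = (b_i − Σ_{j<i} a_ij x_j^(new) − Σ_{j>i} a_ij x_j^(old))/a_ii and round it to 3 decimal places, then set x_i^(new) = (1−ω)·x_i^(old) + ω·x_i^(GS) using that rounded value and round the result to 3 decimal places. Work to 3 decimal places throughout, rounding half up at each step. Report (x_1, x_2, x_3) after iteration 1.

Iteration 1:
  x_1: GS value = (-3 - (-1)·0.000 - (4)·0.000) / (8) = -0.375;  x_1 ← (1−ω)·0.000 + ω·-0.375 = -0.225
  x_2: GS value = (4 - (2)·-0.225 - (3)·0.000) / (-8) = -0.556;  x_2 ← (1−ω)·0.000 + ω·-0.556 = -0.334
  x_3: GS value = (-10 - (4)·-0.225 - (-1)·-0.334) / (6) = -1.572;  x_3 ← (1−ω)·0.000 + ω·-1.572 = -0.943

(-0.225, -0.334, -0.943)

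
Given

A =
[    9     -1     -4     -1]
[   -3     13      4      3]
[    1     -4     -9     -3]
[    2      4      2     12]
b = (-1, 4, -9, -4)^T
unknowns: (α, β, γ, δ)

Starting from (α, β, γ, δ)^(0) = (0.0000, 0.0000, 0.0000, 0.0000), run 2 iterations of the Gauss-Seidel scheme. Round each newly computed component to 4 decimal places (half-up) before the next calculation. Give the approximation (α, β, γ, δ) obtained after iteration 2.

Iteration 1:
  α = (-1 - (-1)·0.0000 - (-4)·0.0000 - (-1)·0.0000) / (9) = -0.1111
  β = (4 - (-3)·-0.1111 - (4)·0.0000 - (3)·0.0000) / (13) = 0.2821
  γ = (-9 - (1)·-0.1111 - (-4)·0.2821 - (-3)·0.0000) / (-9) = 0.8623
  δ = (-4 - (2)·-0.1111 - (4)·0.2821 - (2)·0.8623) / (12) = -0.5526
Iteration 2:
  α = (-1 - (-1)·0.2821 - (-4)·0.8623 - (-1)·-0.5526) / (9) = 0.2421
  β = (4 - (-3)·0.2421 - (4)·0.8623 - (3)·-0.5526) / (13) = 0.2258
  γ = (-9 - (1)·0.2421 - (-4)·0.2258 - (-3)·-0.5526) / (-9) = 1.1107
  δ = (-4 - (2)·0.2421 - (4)·0.2258 - (2)·1.1107) / (12) = -0.6341

(0.2421, 0.2258, 1.1107, -0.6341)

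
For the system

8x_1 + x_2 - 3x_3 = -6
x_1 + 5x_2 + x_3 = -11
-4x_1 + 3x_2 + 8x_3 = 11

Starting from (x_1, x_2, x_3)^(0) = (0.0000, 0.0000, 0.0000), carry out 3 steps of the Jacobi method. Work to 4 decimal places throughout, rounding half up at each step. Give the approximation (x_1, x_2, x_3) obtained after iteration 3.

Iteration 1:
  x_1 = (-6 - (1)·0.0000 - (-3)·0.0000) / (8) = -0.7500
  x_2 = (-11 - (1)·0.0000 - (1)·0.0000) / (5) = -2.2000
  x_3 = (11 - (-4)·0.0000 - (3)·0.0000) / (8) = 1.3750
Iteration 2:
  x_1 = (-6 - (1)·-2.2000 - (-3)·1.3750) / (8) = 0.0406
  x_2 = (-11 - (1)·-0.7500 - (1)·1.3750) / (5) = -2.3250
  x_3 = (11 - (-4)·-0.7500 - (3)·-2.2000) / (8) = 1.8250
Iteration 3:
  x_1 = (-6 - (1)·-2.3250 - (-3)·1.8250) / (8) = 0.2250
  x_2 = (-11 - (1)·0.0406 - (1)·1.8250) / (5) = -2.5731
  x_3 = (11 - (-4)·0.0406 - (3)·-2.3250) / (8) = 2.2672

(0.2250, -2.5731, 2.2672)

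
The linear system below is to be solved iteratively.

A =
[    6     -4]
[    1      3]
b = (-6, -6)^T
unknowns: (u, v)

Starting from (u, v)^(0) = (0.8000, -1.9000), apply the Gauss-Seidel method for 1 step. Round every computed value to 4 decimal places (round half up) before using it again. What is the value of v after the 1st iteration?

Iteration 1:
  u = (-6 - (-4)·-1.9000) / (6) = -2.2667
  v = (-6 - (1)·-2.2667) / (3) = -1.2444

-1.2444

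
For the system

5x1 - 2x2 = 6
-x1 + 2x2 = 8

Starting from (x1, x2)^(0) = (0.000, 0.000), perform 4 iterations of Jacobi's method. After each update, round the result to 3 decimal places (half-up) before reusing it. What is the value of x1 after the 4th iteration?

Iteration 1:
  x1 = (6 - (-2)·0.000) / (5) = 1.200
  x2 = (8 - (-1)·0.000) / (2) = 4.000
Iteration 2:
  x1 = (6 - (-2)·4.000) / (5) = 2.800
  x2 = (8 - (-1)·1.200) / (2) = 4.600
Iteration 3:
  x1 = (6 - (-2)·4.600) / (5) = 3.040
  x2 = (8 - (-1)·2.800) / (2) = 5.400
Iteration 4:
  x1 = (6 - (-2)·5.400) / (5) = 3.360
  x2 = (8 - (-1)·3.040) / (2) = 5.520

3.360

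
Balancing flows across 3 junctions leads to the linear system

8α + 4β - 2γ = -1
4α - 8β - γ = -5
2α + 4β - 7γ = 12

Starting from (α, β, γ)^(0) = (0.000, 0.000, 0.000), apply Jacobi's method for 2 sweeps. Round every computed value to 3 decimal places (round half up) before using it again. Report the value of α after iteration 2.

Iteration 1:
  α = (-1 - (4)·0.000 - (-2)·0.000) / (8) = -0.125
  β = (-5 - (4)·0.000 - (-1)·0.000) / (-8) = 0.625
  γ = (12 - (2)·0.000 - (4)·0.000) / (-7) = -1.714
Iteration 2:
  α = (-1 - (4)·0.625 - (-2)·-1.714) / (8) = -0.866
  β = (-5 - (4)·-0.125 - (-1)·-1.714) / (-8) = 0.777
  γ = (12 - (2)·-0.125 - (4)·0.625) / (-7) = -1.393

-0.866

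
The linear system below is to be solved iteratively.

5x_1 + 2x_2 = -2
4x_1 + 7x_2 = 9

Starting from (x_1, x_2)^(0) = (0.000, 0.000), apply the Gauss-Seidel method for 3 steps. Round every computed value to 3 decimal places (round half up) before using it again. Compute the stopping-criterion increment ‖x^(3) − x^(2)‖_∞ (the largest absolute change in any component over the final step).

0.138

Iteration 1:
  x_1 = (-2 - (2)·0.000) / (5) = -0.400
  x_2 = (9 - (4)·-0.400) / (7) = 1.514
Iteration 2:
  x_1 = (-2 - (2)·1.514) / (5) = -1.006
  x_2 = (9 - (4)·-1.006) / (7) = 1.861
Iteration 3:
  x_1 = (-2 - (2)·1.861) / (5) = -1.144
  x_2 = (9 - (4)·-1.144) / (7) = 1.939
Change: (-0.138, 0.078) → max |·| = 0.138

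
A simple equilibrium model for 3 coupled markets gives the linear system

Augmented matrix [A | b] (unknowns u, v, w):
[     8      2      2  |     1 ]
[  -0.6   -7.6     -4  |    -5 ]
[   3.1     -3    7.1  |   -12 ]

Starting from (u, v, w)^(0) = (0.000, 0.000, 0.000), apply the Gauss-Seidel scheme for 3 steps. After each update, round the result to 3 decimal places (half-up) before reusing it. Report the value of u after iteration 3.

Iteration 1:
  u = (1 - (2)·0.000 - (2)·0.000) / (8) = 0.125
  v = (-5 - (-0.6)·0.125 - (-4)·0.000) / (-7.6) = 0.648
  w = (-12 - (3.1)·0.125 - (-3)·0.648) / (7.1) = -1.471
Iteration 2:
  u = (1 - (2)·0.648 - (2)·-1.471) / (8) = 0.331
  v = (-5 - (-0.6)·0.331 - (-4)·-1.471) / (-7.6) = 1.406
  w = (-12 - (3.1)·0.331 - (-3)·1.406) / (7.1) = -1.241
Iteration 3:
  u = (1 - (2)·1.406 - (2)·-1.241) / (8) = 0.084
  v = (-5 - (-0.6)·0.084 - (-4)·-1.241) / (-7.6) = 1.304
  w = (-12 - (3.1)·0.084 - (-3)·1.304) / (7.1) = -1.176

0.084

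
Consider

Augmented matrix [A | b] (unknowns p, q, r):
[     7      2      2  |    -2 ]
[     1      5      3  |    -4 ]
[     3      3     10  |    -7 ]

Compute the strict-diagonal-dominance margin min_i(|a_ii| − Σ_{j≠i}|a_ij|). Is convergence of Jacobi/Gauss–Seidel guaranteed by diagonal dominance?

1

row 1: |7| − (2+2) = 3
row 2: |5| − (1+3) = 1
row 3: |10| − (3+3) = 4
minimum over rows = 1 → strictly diagonally dominant (convergence guaranteed)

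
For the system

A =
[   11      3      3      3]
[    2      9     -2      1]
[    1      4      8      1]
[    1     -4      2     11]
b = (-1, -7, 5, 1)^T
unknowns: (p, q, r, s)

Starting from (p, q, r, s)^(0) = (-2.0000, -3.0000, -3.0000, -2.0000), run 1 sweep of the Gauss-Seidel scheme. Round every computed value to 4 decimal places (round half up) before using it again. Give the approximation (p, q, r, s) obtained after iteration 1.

(2.0909, -1.6869, 1.4571, -0.9775)

Iteration 1:
  p = (-1 - (3)·-3.0000 - (3)·-3.0000 - (3)·-2.0000) / (11) = 2.0909
  q = (-7 - (2)·2.0909 - (-2)·-3.0000 - (1)·-2.0000) / (9) = -1.6869
  r = (5 - (1)·2.0909 - (4)·-1.6869 - (1)·-2.0000) / (8) = 1.4571
  s = (1 - (1)·2.0909 - (-4)·-1.6869 - (2)·1.4571) / (11) = -0.9775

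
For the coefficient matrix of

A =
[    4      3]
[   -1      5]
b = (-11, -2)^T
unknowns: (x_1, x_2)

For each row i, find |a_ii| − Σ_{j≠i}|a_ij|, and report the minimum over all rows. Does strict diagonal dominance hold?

row 1: |4| − (3) = 1
row 2: |5| − (1) = 4
minimum over rows = 1 → strictly diagonally dominant (convergence guaranteed)

1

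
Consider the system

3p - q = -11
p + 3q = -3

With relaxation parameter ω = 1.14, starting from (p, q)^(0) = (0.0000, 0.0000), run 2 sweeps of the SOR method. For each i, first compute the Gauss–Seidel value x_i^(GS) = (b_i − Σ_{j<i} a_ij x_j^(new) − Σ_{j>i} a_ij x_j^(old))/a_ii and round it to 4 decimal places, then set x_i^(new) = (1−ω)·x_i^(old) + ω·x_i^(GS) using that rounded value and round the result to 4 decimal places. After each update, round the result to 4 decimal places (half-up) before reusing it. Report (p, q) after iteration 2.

(-3.4244, 0.0985)

Iteration 1:
  p: GS value = (-11 - (-1)·0.0000) / (3) = -3.6667;  p ← (1−ω)·0.0000 + ω·-3.6667 = -4.1800
  q: GS value = (-3 - (1)·-4.1800) / (3) = 0.3933;  q ← (1−ω)·0.0000 + ω·0.3933 = 0.4484
Iteration 2:
  p: GS value = (-11 - (-1)·0.4484) / (3) = -3.5172;  p ← (1−ω)·-4.1800 + ω·-3.5172 = -3.4244
  q: GS value = (-3 - (1)·-3.4244) / (3) = 0.1415;  q ← (1−ω)·0.4484 + ω·0.1415 = 0.0985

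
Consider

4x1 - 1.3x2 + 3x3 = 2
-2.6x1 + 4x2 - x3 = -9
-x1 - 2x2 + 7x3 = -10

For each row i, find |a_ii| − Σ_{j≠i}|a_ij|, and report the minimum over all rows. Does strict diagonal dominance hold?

row 1: |4| − (1.3+3) = -0.3
row 2: |4| − (2.6+1) = 0.4
row 3: |7| − (1+2) = 4
minimum over rows = -0.3 → not strictly diagonally dominant

-0.3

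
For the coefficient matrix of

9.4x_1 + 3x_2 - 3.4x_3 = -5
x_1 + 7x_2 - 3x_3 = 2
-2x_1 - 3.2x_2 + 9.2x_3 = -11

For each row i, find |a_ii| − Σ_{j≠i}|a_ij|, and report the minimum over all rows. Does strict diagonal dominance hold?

3

row 1: |9.4| − (3+3.4) = 3
row 2: |7| − (1+3) = 3
row 3: |9.2| − (2+3.2) = 4
minimum over rows = 3 → strictly diagonally dominant (convergence guaranteed)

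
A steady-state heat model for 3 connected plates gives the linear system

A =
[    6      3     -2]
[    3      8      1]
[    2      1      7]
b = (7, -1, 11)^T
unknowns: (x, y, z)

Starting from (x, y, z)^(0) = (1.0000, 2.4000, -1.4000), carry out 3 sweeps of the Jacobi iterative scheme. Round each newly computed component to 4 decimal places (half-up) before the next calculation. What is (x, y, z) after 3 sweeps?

(1.7813, -0.9614, 1.1098)

Iteration 1:
  x = (7 - (3)·2.4000 - (-2)·-1.4000) / (6) = -0.5000
  y = (-1 - (3)·1.0000 - (1)·-1.4000) / (8) = -0.3250
  z = (11 - (2)·1.0000 - (1)·2.4000) / (7) = 0.9429
Iteration 2:
  x = (7 - (3)·-0.3250 - (-2)·0.9429) / (6) = 1.6435
  y = (-1 - (3)·-0.5000 - (1)·0.9429) / (8) = -0.0554
  z = (11 - (2)·-0.5000 - (1)·-0.3250) / (7) = 1.7607
Iteration 3:
  x = (7 - (3)·-0.0554 - (-2)·1.7607) / (6) = 1.7813
  y = (-1 - (3)·1.6435 - (1)·1.7607) / (8) = -0.9614
  z = (11 - (2)·1.6435 - (1)·-0.0554) / (7) = 1.1098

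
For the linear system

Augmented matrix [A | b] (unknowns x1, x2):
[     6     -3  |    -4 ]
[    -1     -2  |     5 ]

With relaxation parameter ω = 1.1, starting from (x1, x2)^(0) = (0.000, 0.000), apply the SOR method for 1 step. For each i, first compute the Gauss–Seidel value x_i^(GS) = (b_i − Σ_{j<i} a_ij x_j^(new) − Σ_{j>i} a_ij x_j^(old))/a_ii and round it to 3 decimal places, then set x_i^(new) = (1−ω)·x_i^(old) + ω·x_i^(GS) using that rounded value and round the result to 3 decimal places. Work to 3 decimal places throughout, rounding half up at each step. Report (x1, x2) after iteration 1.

(-0.734, -2.346)

Iteration 1:
  x1: GS value = (-4 - (-3)·0.000) / (6) = -0.667;  x1 ← (1−ω)·0.000 + ω·-0.667 = -0.734
  x2: GS value = (5 - (-1)·-0.734) / (-2) = -2.133;  x2 ← (1−ω)·0.000 + ω·-2.133 = -2.346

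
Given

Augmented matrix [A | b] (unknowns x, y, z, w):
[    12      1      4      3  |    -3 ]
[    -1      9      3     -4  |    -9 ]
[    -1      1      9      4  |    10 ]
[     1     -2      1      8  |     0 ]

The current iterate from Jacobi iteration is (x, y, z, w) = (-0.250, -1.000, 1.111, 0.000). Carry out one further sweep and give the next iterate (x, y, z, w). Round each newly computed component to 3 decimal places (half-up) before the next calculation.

One sweep:
  x = (-3 - (1)·-1.000 - (4)·1.111 - (3)·0.000) / (12) = -0.537
  y = (-9 - (-1)·-0.250 - (3)·1.111 - (-4)·0.000) / (9) = -1.398
  z = (10 - (-1)·-0.250 - (1)·-1.000 - (4)·0.000) / (9) = 1.194
  w = (0 - (1)·-0.250 - (-2)·-1.000 - (1)·1.111) / (8) = -0.358

(-0.537, -1.398, 1.194, -0.358)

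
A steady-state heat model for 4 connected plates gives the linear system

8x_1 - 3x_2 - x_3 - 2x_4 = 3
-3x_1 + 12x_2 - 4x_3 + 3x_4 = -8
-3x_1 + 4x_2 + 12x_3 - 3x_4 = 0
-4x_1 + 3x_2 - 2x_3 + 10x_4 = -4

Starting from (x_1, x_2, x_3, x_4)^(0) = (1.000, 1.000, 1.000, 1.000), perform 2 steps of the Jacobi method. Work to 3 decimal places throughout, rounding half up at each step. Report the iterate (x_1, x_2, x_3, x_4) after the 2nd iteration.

(0.246, -0.305, 0.367, 0.183)

Iteration 1:
  x_1 = (3 - (-3)·1.000 - (-1)·1.000 - (-2)·1.000) / (8) = 1.125
  x_2 = (-8 - (-3)·1.000 - (-4)·1.000 - (3)·1.000) / (12) = -0.333
  x_3 = (0 - (-3)·1.000 - (4)·1.000 - (-3)·1.000) / (12) = 0.167
  x_4 = (-4 - (-4)·1.000 - (3)·1.000 - (-2)·1.000) / (10) = -0.100
Iteration 2:
  x_1 = (3 - (-3)·-0.333 - (-1)·0.167 - (-2)·-0.100) / (8) = 0.246
  x_2 = (-8 - (-3)·1.125 - (-4)·0.167 - (3)·-0.100) / (12) = -0.305
  x_3 = (0 - (-3)·1.125 - (4)·-0.333 - (-3)·-0.100) / (12) = 0.367
  x_4 = (-4 - (-4)·1.125 - (3)·-0.333 - (-2)·0.167) / (10) = 0.183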